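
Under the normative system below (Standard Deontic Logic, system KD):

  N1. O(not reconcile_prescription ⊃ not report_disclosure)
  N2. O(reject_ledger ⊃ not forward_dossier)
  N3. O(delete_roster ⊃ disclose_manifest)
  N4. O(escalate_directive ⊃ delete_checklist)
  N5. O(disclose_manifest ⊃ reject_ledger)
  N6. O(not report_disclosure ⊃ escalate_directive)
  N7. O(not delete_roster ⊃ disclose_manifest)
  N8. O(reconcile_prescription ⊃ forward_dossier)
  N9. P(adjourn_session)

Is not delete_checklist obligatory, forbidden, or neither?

Forbidden

By case analysis on not delete_roster: premise 7 gives O(not delete_roster ⊃ disclose_manifest) and premise 3 gives O(delete_roster ⊃ disclose_manifest), so O(disclose_manifest) either way.
With premise 5, O(disclose_manifest ⊃ reject_ledger), the K-axiom yields O(reject_ledger).
Applying K to premise 2 (O(reject_ledger ⊃ not forward_dossier)) and O(reject_ledger) yields O(not forward_dossier).
Premise 8 is O(reconcile_prescription ⊃ forward_dossier); contrapositively O(not forward_dossier ⊃ not reconcile_prescription). Since O(not forward_dossier) holds, K gives O(not reconcile_prescription).
From O(not reconcile_prescription) and premise 1, O(not reconcile_prescription ⊃ not report_disclosure), we obtain O(not report_disclosure).
Applying K to premise 6 (O(not report_disclosure ⊃ escalate_directive)) and O(not report_disclosure) yields O(escalate_directive).
Premise 4 is O(escalate_directive ⊃ delete_checklist); since O(escalate_directive), deontic closure gives O(delete_checklist).
Premise 9 does not contribute to this derivation.
Thus O(delete_checklist), which is F(not delete_checklist): not delete_checklist is forbidden.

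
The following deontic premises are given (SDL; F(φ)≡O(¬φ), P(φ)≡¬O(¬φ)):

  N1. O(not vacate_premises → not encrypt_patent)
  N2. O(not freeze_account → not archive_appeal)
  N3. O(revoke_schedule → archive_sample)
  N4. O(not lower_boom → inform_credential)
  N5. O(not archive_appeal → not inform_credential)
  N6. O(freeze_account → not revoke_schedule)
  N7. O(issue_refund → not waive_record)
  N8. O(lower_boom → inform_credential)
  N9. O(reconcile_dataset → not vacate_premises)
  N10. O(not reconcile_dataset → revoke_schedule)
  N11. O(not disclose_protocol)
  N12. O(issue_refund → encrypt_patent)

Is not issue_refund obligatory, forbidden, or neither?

Premises 8 and 4 cover both cases: O(lower_boom → inform_credential) and O(not lower_boom → inform_credential). Since lower_boom ∨ not lower_boom is a tautology, O(inform_credential) follows.
Premise 5, O(not archive_appeal → not inform_credential), contraposes to O(inform_credential → archive_appeal); with O(inform_credential) we get O(archive_appeal).
Premise 2 is O(not freeze_account → not archive_appeal); contrapositively O(archive_appeal → freeze_account). Since O(archive_appeal) holds, K gives O(freeze_account).
From O(freeze_account) and premise 6, O(freeze_account → not revoke_schedule), we obtain O(not revoke_schedule).
The contrapositive of premise 10 (O(not reconcile_dataset → revoke_schedule)) is O(not revoke_schedule → reconcile_dataset), and O(not revoke_schedule) is already established, so O(reconcile_dataset).
Applying K to premise 9 (O(reconcile_dataset → not vacate_premises)) and O(reconcile_dataset) yields O(not vacate_premises).
Premise 1 is O(not vacate_premises → not encrypt_patent); since O(not vacate_premises), deontic closure gives O(not encrypt_patent).
The contrapositive of premise 12 (O(issue_refund → encrypt_patent)) is O(not encrypt_patent → not issue_refund), and O(not encrypt_patent) is already established, so O(not issue_refund).
Premises 3, 7, 11 do not contribute to this derivation.
Hence not issue_refund is obligatory.

Obligatory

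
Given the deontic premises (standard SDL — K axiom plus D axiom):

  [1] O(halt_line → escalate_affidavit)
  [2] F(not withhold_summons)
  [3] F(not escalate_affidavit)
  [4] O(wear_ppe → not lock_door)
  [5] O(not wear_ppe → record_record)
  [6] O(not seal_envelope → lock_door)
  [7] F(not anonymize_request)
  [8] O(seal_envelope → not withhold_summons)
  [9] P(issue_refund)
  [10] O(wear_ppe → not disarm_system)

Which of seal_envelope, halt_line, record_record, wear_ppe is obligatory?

record_record

F(not withhold_summons) at premise 2 means O(withhold_summons).
The contrapositive of premise 8 (O(seal_envelope → not withhold_summons)) is O(withhold_summons → not seal_envelope), and O(withhold_summons) is already established, so O(not seal_envelope).
Premise 6 is O(not seal_envelope → lock_door); since O(not seal_envelope), deontic closure gives O(lock_door).
The contrapositive of premise 4 (O(wear_ppe → not lock_door)) is O(lock_door → not wear_ppe), and O(lock_door) is already established, so O(not wear_ppe).
From O(not wear_ppe) and premise 5, O(not wear_ppe → record_record), we obtain O(record_record).
So O(record_record) holds — record_record is obligatory. None of the other listed options is made obligatory by any chain of premises.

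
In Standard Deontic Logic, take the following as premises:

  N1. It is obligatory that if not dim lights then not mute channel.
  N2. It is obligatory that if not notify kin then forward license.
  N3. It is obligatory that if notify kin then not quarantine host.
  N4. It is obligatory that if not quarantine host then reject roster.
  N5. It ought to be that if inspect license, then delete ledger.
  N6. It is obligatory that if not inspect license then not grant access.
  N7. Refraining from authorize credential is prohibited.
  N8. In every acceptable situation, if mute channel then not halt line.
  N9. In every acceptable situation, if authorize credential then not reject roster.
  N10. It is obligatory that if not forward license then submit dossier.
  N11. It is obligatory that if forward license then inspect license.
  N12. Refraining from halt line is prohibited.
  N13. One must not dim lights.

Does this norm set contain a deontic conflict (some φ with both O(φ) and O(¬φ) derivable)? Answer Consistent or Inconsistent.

Premise 8 is O(mute_channel → ¬halt_line), but O(mute_channel) is not derivable from the premises, so it does not yield O(¬halt_line).
So O(¬halt_line) is not derivable, and the apparent clash with O(halt_line) does not arise.
A world satisfying every obligation exists (e.g. authorize_credential=true, delete_ledger=true, dim_lights=false, forward_license=true, grant_access=false, halt_line=true, inspect_license=true, mute_channel=false, notify_kin=false, quarantine_host=true, reject_roster=false, submit_dossier=false); no atom is both obligatory and forbidden, so the set is consistent.

Consistent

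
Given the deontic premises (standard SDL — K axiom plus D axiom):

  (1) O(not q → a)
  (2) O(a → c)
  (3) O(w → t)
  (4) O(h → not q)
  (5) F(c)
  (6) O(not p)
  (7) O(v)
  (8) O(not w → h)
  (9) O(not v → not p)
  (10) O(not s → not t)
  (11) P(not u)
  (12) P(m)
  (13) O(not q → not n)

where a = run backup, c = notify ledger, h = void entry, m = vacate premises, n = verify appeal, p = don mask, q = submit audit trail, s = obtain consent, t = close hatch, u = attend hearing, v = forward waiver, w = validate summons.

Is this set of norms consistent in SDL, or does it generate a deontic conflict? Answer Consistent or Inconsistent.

Consistent

Premise 9 is O(not v → not p); even if O(not p) held, inferring O(not v) would be affirming the consequent — invalid.
So O(not v) is not derivable, and the apparent clash with O(v) does not arise.
A world satisfying every obligation exists (e.g. a=false, c=false, h=false, m=false, n=false, p=false, q=true, s=true, t=true, u=false, v=true, w=true); no atom is both obligatory and forbidden, so the set is consistent.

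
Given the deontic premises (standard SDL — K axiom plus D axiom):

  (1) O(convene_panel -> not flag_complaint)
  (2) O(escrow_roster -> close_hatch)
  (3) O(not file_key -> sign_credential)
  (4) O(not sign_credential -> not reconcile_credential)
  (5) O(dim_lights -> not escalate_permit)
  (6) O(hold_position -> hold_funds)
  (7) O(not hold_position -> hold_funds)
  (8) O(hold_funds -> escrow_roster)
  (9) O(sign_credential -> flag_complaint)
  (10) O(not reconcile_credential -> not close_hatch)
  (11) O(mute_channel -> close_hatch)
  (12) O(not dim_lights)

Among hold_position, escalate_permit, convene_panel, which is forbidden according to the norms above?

convene_panel

Premises 7 and 6 cover both cases: O(not hold_position -> hold_funds) and O(hold_position -> hold_funds). Since not hold_position ∨ hold_position is a tautology, O(hold_funds) follows.
From O(hold_funds) and premise 8, O(hold_funds -> escrow_roster), we obtain O(escrow_roster).
From O(escrow_roster) and premise 2, O(escrow_roster -> close_hatch), we obtain O(close_hatch).
Premise 10, O(not reconcile_credential -> not close_hatch), contraposes to O(close_hatch -> reconcile_credential); with O(close_hatch) we get O(reconcile_credential).
The contrapositive of premise 4 (O(not sign_credential -> not reconcile_credential)) is O(reconcile_credential -> sign_credential), and O(reconcile_credential) is already established, so O(sign_credential).
With premise 9, O(sign_credential -> flag_complaint), the K-axiom yields O(flag_complaint).
Premise 1, O(convene_panel -> not flag_complaint), contraposes to O(flag_complaint -> not convene_panel); with O(flag_complaint) we get O(not convene_panel).
So O(not convene_panel) holds, i.e. convene_panel is forbidden. None of the other listed options is forbidden under the premises.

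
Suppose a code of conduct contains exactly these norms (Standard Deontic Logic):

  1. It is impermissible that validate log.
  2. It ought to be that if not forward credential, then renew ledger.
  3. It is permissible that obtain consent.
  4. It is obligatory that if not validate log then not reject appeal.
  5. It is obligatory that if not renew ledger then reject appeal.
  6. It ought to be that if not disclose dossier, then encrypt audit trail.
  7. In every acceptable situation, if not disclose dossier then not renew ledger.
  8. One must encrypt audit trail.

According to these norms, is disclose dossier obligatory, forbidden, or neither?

F(validate_log) at premise 1 means O(¬validate_log).
Premise 4 is O(¬validate_log → ¬reject_appeal); since O(¬validate_log), deontic closure gives O(¬reject_appeal).
The contrapositive of premise 5 (O(¬renew_ledger → reject_appeal)) is O(¬reject_appeal → renew_ledger), and O(¬reject_appeal) is already established, so O(renew_ledger).
The contrapositive of premise 7 (O(¬disclose_dossier → ¬renew_ledger)) is O(renew_ledger → disclose_dossier), and O(renew_ledger) is already established, so O(disclose_dossier).
Premises 2, 3, 6, 8 do not contribute to this derivation.
Hence disclose_dossier is obligatory.

Obligatory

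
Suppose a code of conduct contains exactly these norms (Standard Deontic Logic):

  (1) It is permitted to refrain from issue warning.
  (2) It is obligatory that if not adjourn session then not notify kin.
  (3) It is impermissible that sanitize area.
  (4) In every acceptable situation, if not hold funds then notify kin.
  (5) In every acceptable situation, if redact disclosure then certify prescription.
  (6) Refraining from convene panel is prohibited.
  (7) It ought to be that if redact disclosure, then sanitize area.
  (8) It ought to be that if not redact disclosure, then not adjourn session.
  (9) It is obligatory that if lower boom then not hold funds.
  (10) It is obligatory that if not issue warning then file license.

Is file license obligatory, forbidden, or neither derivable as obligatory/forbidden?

Premise 10 is O(¬issue_warning → file_license), but O(¬issue_warning) is not derivable from the premises (the permission P(¬issue_warning) asserts only ¬O(issue_warning), not O(¬issue_warning)), so it does not yield O(file_license).
No premise or chain of K-axiom applications forces O(file_license), and none forces O(¬file_license). So file_license is neither obligatory nor forbidden under these norms.

Neither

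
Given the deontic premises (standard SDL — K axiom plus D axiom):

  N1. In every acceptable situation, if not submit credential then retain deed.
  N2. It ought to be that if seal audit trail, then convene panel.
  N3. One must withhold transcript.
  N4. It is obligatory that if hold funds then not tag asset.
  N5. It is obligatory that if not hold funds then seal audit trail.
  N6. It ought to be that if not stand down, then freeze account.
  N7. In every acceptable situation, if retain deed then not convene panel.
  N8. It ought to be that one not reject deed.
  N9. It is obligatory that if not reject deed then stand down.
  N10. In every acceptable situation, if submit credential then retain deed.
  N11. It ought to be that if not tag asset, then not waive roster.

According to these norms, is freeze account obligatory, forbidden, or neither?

Neither

Premise 6 is O(¬stand_down → freeze_account), but O(¬stand_down) is not derivable from the premises, so it does not yield O(freeze_account).
No premise or chain of K-axiom applications forces O(freeze_account), and none forces O(¬freeze_account). So freeze_account is neither obligatory nor forbidden under these norms.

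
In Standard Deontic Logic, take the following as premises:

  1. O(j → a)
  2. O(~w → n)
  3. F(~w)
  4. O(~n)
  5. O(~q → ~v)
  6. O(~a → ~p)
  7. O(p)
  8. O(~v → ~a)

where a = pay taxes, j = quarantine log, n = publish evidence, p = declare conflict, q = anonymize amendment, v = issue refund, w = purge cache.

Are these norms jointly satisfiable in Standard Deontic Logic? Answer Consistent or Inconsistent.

Premise 2 is O(~w → n), but O(~w) is not derivable from the premises, so it does not yield O(n).
So O(n) is not derivable, and the apparent clash with O(~n) does not arise.
A world satisfying every obligation exists (e.g. a=true, j=false, n=false, p=true, q=true, v=true, w=true); no atom is both obligatory and forbidden, so the set is consistent.

Consistent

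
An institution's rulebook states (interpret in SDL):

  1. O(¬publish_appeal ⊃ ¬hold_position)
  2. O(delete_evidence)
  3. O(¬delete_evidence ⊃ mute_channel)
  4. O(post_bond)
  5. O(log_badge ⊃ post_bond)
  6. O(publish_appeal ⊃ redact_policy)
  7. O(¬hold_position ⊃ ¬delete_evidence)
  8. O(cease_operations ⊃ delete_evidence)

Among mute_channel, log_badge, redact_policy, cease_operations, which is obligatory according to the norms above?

Premise 2 gives O(delete_evidence).
Premise 7 is O(¬hold_position ⊃ ¬delete_evidence); contrapositively O(delete_evidence ⊃ hold_position). Since O(delete_evidence) holds, K gives O(hold_position).
Premise 1 is O(¬publish_appeal ⊃ ¬hold_position); contrapositively O(hold_position ⊃ publish_appeal). Since O(hold_position) holds, K gives O(publish_appeal).
Premise 6 is O(publish_appeal ⊃ redact_policy); since O(publish_appeal), deontic closure gives O(redact_policy).
So O(redact_policy) holds — redact_policy is obligatory. None of the other listed options is made obligatory by any chain of premises.

redact_policy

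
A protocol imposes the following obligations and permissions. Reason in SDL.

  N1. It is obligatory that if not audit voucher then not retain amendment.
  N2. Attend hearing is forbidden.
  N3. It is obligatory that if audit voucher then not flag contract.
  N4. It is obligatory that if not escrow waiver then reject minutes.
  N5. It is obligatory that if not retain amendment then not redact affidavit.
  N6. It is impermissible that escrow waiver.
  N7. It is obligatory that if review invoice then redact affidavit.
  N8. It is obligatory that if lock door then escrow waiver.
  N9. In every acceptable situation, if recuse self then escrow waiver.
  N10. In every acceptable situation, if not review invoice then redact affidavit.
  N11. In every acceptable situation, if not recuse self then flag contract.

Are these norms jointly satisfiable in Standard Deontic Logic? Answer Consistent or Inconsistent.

By case analysis on ¬review_invoice: premise 10 gives O(¬review_invoice → redact_affidavit) and premise 7 gives O(review_invoice → redact_affidavit), so O(redact_affidavit) either way.
The contrapositive of premise 5 (O(¬retain_amendment → ¬redact_affidavit)) is O(redact_affidavit → retain_amendment), and O(redact_affidavit) is already established, so O(retain_amendment).
Premise 1 is O(¬audit_voucher → ¬retain_amendment); contrapositively O(retain_amendment → audit_voucher). Since O(retain_amendment) holds, K gives O(audit_voucher).
Applying K to premise 3 (O(audit_voucher → ¬flag_contract)) and O(audit_voucher) yields O(¬flag_contract).
Premise 11 is O(¬recuse_self → flag_contract); contrapositively O(¬flag_contract → recuse_self). Since O(¬flag_contract) holds, K gives O(recuse_self).
From O(recuse_self) and premise 9, O(recuse_self → escrow_waiver), we obtain O(escrow_waiver).
However, F(escrow_waiver) at premise 6 amounts to O(¬escrow_waiver).
We now have both O(escrow_waiver) and O(¬escrow_waiver) — escrow_waiver is simultaneously obligatory and forbidden, violating the D-axiom.

Inconsistent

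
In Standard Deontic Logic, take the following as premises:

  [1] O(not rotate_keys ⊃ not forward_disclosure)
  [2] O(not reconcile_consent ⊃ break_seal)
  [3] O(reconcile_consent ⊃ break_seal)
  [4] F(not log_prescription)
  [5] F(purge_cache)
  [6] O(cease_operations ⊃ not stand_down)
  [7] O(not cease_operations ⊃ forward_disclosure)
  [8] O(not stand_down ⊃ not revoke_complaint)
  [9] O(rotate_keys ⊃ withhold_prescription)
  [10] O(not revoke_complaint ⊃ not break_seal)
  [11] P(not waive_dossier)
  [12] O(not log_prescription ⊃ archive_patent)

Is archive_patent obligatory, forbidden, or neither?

Neither

Premise 12 is O(not log_prescription ⊃ archive_patent), but O(not log_prescription) is not derivable from the premises, so it does not yield O(archive_patent).
No premise or chain of K-axiom applications forces O(archive_patent), and none forces O(not archive_patent). So archive_patent is neither obligatory nor forbidden under these norms.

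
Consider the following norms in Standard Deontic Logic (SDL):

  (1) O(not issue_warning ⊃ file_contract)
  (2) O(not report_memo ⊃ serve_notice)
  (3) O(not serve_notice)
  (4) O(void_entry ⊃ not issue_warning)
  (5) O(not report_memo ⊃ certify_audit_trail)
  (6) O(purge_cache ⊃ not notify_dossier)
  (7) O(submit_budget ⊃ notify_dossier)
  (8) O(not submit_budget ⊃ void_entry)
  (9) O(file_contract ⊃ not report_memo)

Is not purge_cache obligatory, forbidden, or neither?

Premise 3 gives O(not serve_notice).
The contrapositive of premise 2 (O(not report_memo ⊃ serve_notice)) is O(not serve_notice ⊃ report_memo), and O(not serve_notice) is already established, so O(report_memo).
Premise 9 is O(file_contract ⊃ not report_memo); contrapositively O(report_memo ⊃ not file_contract). Since O(report_memo) holds, K gives O(not file_contract).
Premise 1 is O(not issue_warning ⊃ file_contract); contrapositively O(not file_contract ⊃ issue_warning). Since O(not file_contract) holds, K gives O(issue_warning).
Premise 4 is O(void_entry ⊃ not issue_warning); contrapositively O(issue_warning ⊃ not void_entry). Since O(issue_warning) holds, K gives O(not void_entry).
Premise 8, O(not submit_budget ⊃ void_entry), contraposes to O(not void_entry ⊃ submit_budget); with O(not void_entry) we get O(submit_budget).
From O(submit_budget) and premise 7, O(submit_budget ⊃ notify_dossier), we obtain O(notify_dossier).
Premise 6 is O(purge_cache ⊃ not notify_dossier); contrapositively O(notify_dossier ⊃ not purge_cache). Since O(notify_dossier) holds, K gives O(not purge_cache).
Premise 5 does not contribute to this derivation.
Hence not purge_cache is obligatory.

Obligatory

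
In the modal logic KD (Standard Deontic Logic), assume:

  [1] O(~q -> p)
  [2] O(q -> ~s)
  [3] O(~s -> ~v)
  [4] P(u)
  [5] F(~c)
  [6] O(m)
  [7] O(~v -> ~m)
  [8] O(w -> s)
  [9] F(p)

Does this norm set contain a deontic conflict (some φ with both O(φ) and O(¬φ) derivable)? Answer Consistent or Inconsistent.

Inconsistent

Premise 6 states O(m) outright.
The contrapositive of premise 7 (O(~v -> ~m)) is O(m -> v), and O(m) is already established, so O(v).
Premise 3, O(~s -> ~v), contraposes to O(v -> s); with O(v) we get O(s).
The contrapositive of premise 2 (O(q -> ~s)) is O(s -> ~q), and O(s) is already established, so O(~q).
From O(~q) and premise 1, O(~q -> p), we obtain O(p).
Yet premise 9 is F(p), i.e. O(~p).
We now have both O(p) and O(~p) — p is simultaneously obligatory and forbidden, violating the D-axiom.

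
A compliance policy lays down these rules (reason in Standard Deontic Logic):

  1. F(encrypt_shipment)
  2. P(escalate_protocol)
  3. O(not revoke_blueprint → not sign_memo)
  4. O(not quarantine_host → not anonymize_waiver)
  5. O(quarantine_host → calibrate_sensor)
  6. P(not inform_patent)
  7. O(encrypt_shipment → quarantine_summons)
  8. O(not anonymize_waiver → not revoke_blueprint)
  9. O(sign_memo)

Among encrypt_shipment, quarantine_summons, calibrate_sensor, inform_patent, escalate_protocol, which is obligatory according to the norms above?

calibrate_sensor

From premise 9 we have O(sign_memo).
Premise 3 is O(not revoke_blueprint → not sign_memo); contrapositively O(sign_memo → revoke_blueprint). Since O(sign_memo) holds, K gives O(revoke_blueprint).
Premise 8, O(not anonymize_waiver → not revoke_blueprint), contraposes to O(revoke_blueprint → anonymize_waiver); with O(revoke_blueprint) we get O(anonymize_waiver).
Premise 4 is O(not quarantine_host → not anonymize_waiver); contrapositively O(anonymize_waiver → quarantine_host). Since O(anonymize_waiver) holds, K gives O(quarantine_host).
Applying K to premise 5 (O(quarantine_host → calibrate_sensor)) and O(quarantine_host) yields O(calibrate_sensor).
So O(calibrate_sensor) holds — calibrate_sensor is obligatory. None of the other listed options is made obligatory by any chain of premises.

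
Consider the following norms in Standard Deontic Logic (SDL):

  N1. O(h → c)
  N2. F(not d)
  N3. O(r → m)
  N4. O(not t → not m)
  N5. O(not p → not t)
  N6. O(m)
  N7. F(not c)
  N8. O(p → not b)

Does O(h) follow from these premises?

No

Premise 1 is O(h → c); even if O(c) held, inferring O(h) would be affirming the consequent — invalid.
No other premise forces O(h). An ideal world satisfying every premise can still have h false, so O(h) is not derivable.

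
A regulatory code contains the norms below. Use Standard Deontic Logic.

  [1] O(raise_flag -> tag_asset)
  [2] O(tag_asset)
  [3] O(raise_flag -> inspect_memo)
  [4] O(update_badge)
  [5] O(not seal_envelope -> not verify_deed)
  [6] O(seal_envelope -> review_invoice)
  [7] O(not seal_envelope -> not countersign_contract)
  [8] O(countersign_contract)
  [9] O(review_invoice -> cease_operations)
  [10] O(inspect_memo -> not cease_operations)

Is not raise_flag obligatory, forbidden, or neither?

Obligatory

Premise 8 gives O(countersign_contract).
Premise 7 is O(not seal_envelope -> not countersign_contract); contrapositively O(countersign_contract -> seal_envelope). Since O(countersign_contract) holds, K gives O(seal_envelope).
Applying K to premise 6 (O(seal_envelope -> review_invoice)) and O(seal_envelope) yields O(review_invoice).
Applying K to premise 9 (O(review_invoice -> cease_operations)) and O(review_invoice) yields O(cease_operations).
Premise 10 is O(inspect_memo -> not cease_operations); contrapositively O(cease_operations -> not inspect_memo). Since O(cease_operations) holds, K gives O(not inspect_memo).
Premise 3 is O(raise_flag -> inspect_memo); contrapositively O(not inspect_memo -> not raise_flag). Since O(not inspect_memo) holds, K gives O(not raise_flag).
Premises 1, 2, 4, 5 do not contribute to this derivation.
Hence not raise_flag is obligatory.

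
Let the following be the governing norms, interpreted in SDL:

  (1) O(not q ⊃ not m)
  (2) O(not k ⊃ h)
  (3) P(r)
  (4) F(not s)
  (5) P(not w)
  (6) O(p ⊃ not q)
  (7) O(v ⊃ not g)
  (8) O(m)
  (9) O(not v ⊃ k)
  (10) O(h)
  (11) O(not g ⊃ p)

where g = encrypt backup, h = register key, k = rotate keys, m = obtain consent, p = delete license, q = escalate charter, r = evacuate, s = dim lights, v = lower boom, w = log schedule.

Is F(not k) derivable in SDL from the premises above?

Premise 8 states O(m) outright.
Premise 1, O(not q ⊃ not m), contraposes to O(m ⊃ q); with O(m) we get O(q).
The contrapositive of premise 6 (O(p ⊃ not q)) is O(q ⊃ not p), and O(q) is already established, so O(not p).
The contrapositive of premise 11 (O(not g ⊃ p)) is O(not p ⊃ g), and O(not p) is already established, so O(g).
Premise 7 is O(v ⊃ not g); contrapositively O(g ⊃ not v). Since O(g) holds, K gives O(not v).
Premise 9 is O(not v ⊃ k); since O(not v), deontic closure gives O(k).
Premises 2, 3, 4, 5, 10 do not contribute to this derivation.
So O(k) holds, i.e. F(not k). The claim follows.

Yes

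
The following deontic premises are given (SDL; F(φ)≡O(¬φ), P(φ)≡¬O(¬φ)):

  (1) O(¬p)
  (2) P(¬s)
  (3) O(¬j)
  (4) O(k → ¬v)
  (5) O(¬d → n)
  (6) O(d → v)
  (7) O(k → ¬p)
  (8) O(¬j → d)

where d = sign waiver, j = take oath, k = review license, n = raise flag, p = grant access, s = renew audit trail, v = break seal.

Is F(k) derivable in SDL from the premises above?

Yes

From premise 3 we have O(¬j).
With premise 8, O(¬j → d), the K-axiom yields O(d).
From O(d) and premise 6, O(d → v), we obtain O(v).
Premise 4 is O(k → ¬v); contrapositively O(v → ¬k). Since O(v) holds, K gives O(¬k).
Premises 1, 2, 5, 7 do not contribute to this derivation.
So O(¬k) holds, i.e. F(k). The claim follows.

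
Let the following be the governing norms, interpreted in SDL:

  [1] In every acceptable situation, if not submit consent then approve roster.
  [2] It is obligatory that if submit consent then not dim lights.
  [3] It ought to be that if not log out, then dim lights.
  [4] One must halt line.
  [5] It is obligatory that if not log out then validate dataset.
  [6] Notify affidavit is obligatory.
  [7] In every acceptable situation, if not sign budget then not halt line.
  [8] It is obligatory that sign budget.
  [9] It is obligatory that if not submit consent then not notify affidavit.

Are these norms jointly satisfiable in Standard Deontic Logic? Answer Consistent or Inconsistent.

Consistent

Premise 7 is O(¬sign_budget → ¬halt_line), but O(¬sign_budget) is not derivable from the premises, so it does not yield O(¬halt_line).
So O(¬halt_line) is not derivable, and the apparent clash with O(halt_line) does not arise.
A world satisfying every obligation exists (e.g. approve_roster=false, dim_lights=false, halt_line=true, log_out=true, notify_affidavit=true, sign_budget=true, submit_consent=true, validate_dataset=false); no atom is both obligatory and forbidden, so the set is consistent.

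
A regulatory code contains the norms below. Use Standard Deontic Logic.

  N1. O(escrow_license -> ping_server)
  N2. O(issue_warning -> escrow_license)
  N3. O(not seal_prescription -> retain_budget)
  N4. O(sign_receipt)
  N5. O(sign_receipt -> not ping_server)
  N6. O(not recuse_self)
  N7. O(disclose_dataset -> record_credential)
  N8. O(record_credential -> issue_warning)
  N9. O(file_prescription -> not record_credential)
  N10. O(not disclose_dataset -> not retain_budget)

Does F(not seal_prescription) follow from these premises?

Premise 4 states O(sign_receipt) outright.
From O(sign_receipt) and premise 5, O(sign_receipt -> not ping_server), we obtain O(not ping_server).
The contrapositive of premise 1 (O(escrow_license -> ping_server)) is O(not ping_server -> not escrow_license), and O(not ping_server) is already established, so O(not escrow_license).
Premise 2 is O(issue_warning -> escrow_license); contrapositively O(not escrow_license -> not issue_warning). Since O(not escrow_license) holds, K gives O(not issue_warning).
Premise 8 is O(record_credential -> issue_warning); contrapositively O(not issue_warning -> not record_credential). Since O(not issue_warning) holds, K gives O(not record_credential).
Premise 7 is O(disclose_dataset -> record_credential); contrapositively O(not record_credential -> not disclose_dataset). Since O(not record_credential) holds, K gives O(not disclose_dataset).
Premise 10 is O(not disclose_dataset -> not retain_budget); since O(not disclose_dataset), deontic closure gives O(not retain_budget).
Premise 3 is O(not seal_prescription -> retain_budget); contrapositively O(not retain_budget -> seal_prescription). Since O(not retain_budget) holds, K gives O(seal_prescription).
Premises 6, 9 do not contribute to this derivation.
So O(seal_prescription) holds, i.e. F(not seal_prescription). The claim follows.

Yes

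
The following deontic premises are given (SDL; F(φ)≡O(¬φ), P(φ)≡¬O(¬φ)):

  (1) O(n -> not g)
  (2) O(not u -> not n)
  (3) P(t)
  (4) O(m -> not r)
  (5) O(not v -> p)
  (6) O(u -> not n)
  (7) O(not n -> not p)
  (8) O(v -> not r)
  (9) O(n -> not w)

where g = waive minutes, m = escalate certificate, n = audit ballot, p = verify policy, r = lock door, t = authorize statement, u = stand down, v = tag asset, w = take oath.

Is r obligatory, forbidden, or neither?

By case analysis on u: premise 6 gives O(u -> not n) and premise 2 gives O(not u -> not n), so O(not n) either way.
With premise 7, O(not n -> not p), the K-axiom yields O(not p).
The contrapositive of premise 5 (O(not v -> p)) is O(not p -> v), and O(not p) is already established, so O(v).
Applying K to premise 8 (O(v -> not r)) and O(v) yields O(not r).
Premises 1, 3, 4, 9 do not contribute to this derivation.
Thus O(not r), which is F(r): r is forbidden.

Forbidden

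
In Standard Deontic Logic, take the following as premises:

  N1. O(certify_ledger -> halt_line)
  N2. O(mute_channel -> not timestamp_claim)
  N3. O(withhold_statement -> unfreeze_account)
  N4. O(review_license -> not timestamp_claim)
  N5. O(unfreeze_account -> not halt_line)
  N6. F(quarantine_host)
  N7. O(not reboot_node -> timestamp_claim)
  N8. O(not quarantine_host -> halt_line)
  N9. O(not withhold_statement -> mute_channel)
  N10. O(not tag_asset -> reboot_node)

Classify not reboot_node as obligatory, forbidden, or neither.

F(quarantine_host) at premise 6 means O(not quarantine_host).
Premise 8 is O(not quarantine_host -> halt_line); since O(not quarantine_host), deontic closure gives O(halt_line).
The contrapositive of premise 5 (O(unfreeze_account -> not halt_line)) is O(halt_line -> not unfreeze_account), and O(halt_line) is already established, so O(not unfreeze_account).
Premise 3, O(withhold_statement -> unfreeze_account), contraposes to O(not unfreeze_account -> not withhold_statement); with O(not unfreeze_account) we get O(not withhold_statement).
Applying K to premise 9 (O(not withhold_statement -> mute_channel)) and O(not withhold_statement) yields O(mute_channel).
With premise 2, O(mute_channel -> not timestamp_claim), the K-axiom yields O(not timestamp_claim).
Premise 7 is O(not reboot_node -> timestamp_claim); contrapositively O(not timestamp_claim -> reboot_node). Since O(not timestamp_claim) holds, K gives O(reboot_node).
Premises 1, 4, 10 do not contribute to this derivation.
Thus O(reboot_node), which is F(not reboot_node): not reboot_node is forbidden.

Forbidden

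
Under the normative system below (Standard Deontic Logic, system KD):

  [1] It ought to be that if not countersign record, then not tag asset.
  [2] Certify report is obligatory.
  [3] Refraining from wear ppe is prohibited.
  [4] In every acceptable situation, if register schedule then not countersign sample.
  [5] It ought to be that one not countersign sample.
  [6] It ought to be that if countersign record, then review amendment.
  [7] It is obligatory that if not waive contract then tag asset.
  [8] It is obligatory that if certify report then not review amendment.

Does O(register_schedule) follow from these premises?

Premise 4 is O(register_schedule → ¬countersign_sample); even if O(¬countersign_sample) held, inferring O(register_schedule) would be affirming the consequent — invalid.
No other premise forces O(register_schedule). An ideal world satisfying every premise can still have register_schedule false, so O(register_schedule) is not derivable.

No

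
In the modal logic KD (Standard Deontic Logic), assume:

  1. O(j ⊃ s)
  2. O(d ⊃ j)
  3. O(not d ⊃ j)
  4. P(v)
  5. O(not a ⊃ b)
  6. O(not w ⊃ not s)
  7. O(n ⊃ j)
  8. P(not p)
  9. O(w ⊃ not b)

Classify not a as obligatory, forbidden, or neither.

By case analysis on d: premise 2 gives O(d ⊃ j) and premise 3 gives O(not d ⊃ j), so O(j) either way.
Applying K to premise 1 (O(j ⊃ s)) and O(j) yields O(s).
Premise 6, O(not w ⊃ not s), contraposes to O(s ⊃ w); with O(s) we get O(w).
Premise 9 is O(w ⊃ not b); since O(w), deontic closure gives O(not b).
Premise 5, O(not a ⊃ b), contraposes to O(not b ⊃ a); with O(not b) we get O(a).
Premises 4, 7, 8 do not contribute to this derivation.
Thus O(a), which is F(not a): not a is forbidden.

Forbidden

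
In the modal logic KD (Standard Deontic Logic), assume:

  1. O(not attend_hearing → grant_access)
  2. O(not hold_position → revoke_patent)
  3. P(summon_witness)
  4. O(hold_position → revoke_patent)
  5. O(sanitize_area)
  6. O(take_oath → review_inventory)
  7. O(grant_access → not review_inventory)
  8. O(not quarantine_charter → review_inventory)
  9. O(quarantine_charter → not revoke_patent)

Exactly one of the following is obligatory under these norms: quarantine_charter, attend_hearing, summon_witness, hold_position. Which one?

By case analysis on hold_position: premise 4 gives O(hold_position → revoke_patent) and premise 2 gives O(not hold_position → revoke_patent), so O(revoke_patent) either way.
Premise 9, O(quarantine_charter → not revoke_patent), contraposes to O(revoke_patent → not quarantine_charter); with O(revoke_patent) we get O(not quarantine_charter).
With premise 8, O(not quarantine_charter → review_inventory), the K-axiom yields O(review_inventory).
Premise 7, O(grant_access → not review_inventory), contraposes to O(review_inventory → not grant_access); with O(review_inventory) we get O(not grant_access).
Premise 1 is O(not attend_hearing → grant_access); contrapositively O(not grant_access → attend_hearing). Since O(not grant_access) holds, K gives O(attend_hearing).
So O(attend_hearing) holds — attend_hearing is obligatory. None of the other listed options is made obligatory by any chain of premises.

attend_hearing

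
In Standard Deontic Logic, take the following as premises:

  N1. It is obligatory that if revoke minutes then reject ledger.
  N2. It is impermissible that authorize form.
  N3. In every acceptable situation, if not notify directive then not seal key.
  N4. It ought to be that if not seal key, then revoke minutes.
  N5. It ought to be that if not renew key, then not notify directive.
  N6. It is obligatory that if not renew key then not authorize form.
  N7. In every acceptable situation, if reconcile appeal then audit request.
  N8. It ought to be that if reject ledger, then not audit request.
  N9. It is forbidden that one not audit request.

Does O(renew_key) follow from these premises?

Yes

Premise 9 is F(¬audit_request), i.e. O(audit_request).
The contrapositive of premise 8 (O(reject_ledger → ¬audit_request)) is O(audit_request → ¬reject_ledger), and O(audit_request) is already established, so O(¬reject_ledger).
Premise 1, O(revoke_minutes → reject_ledger), contraposes to O(¬reject_ledger → ¬revoke_minutes); with O(¬reject_ledger) we get O(¬revoke_minutes).
Premise 4 is O(¬seal_key → revoke_minutes); contrapositively O(¬revoke_minutes → seal_key). Since O(¬revoke_minutes) holds, K gives O(seal_key).
Premise 3, O(¬notify_directive → ¬seal_key), contraposes to O(seal_key → notify_directive); with O(seal_key) we get O(notify_directive).
Premise 5, O(¬renew_key → ¬notify_directive), contraposes to O(notify_directive → renew_key); with O(notify_directive) we get O(renew_key).
Premises 2, 6, 7 do not contribute to this derivation.
So O(renew_key) follows.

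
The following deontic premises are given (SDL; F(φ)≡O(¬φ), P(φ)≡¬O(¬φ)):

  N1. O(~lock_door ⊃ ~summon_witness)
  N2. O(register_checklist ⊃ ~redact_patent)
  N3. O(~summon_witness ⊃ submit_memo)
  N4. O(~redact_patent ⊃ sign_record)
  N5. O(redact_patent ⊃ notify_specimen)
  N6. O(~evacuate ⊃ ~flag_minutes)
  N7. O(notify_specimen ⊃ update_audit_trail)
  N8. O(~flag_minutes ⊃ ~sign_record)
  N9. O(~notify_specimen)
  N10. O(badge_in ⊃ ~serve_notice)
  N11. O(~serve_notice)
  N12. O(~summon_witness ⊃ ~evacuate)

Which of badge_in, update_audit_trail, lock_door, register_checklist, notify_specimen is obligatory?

lock_door

Premise 9 gives O(~notify_specimen).
Premise 5, O(redact_patent ⊃ notify_specimen), contraposes to O(~notify_specimen ⊃ ~redact_patent); with O(~notify_specimen) we get O(~redact_patent).
Applying K to premise 4 (O(~redact_patent ⊃ sign_record)) and O(~redact_patent) yields O(sign_record).
Premise 8, O(~flag_minutes ⊃ ~sign_record), contraposes to O(sign_record ⊃ flag_minutes); with O(sign_record) we get O(flag_minutes).
Premise 6, O(~evacuate ⊃ ~flag_minutes), contraposes to O(flag_minutes ⊃ evacuate); with O(flag_minutes) we get O(evacuate).
Premise 12 is O(~summon_witness ⊃ ~evacuate); contrapositively O(evacuate ⊃ summon_witness). Since O(evacuate) holds, K gives O(summon_witness).
Premise 1 is O(~lock_door ⊃ ~summon_witness); contrapositively O(summon_witness ⊃ lock_door). Since O(summon_witness) holds, K gives O(lock_door).
So O(lock_door) holds — lock_door is obligatory. None of the other listed options is made obligatory by any chain of premises.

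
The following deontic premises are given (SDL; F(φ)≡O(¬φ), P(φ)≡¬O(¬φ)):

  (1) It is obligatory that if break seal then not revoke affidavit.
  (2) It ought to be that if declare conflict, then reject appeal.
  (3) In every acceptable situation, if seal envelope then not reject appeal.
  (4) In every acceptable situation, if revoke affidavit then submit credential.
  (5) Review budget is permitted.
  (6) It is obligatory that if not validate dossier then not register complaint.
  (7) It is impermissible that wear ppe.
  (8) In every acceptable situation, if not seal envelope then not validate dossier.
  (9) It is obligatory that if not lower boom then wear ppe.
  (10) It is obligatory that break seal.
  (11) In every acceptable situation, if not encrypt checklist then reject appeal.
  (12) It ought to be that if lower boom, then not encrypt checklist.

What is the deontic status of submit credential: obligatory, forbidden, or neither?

Neither

Premise 4 is O(revoke_affidavit → submit_credential), but O(revoke_affidavit) is not derivable from the premises, so it does not yield O(submit_credential).
No premise or chain of K-axiom applications forces O(submit_credential), and none forces O(¬submit_credential). So submit_credential is neither obligatory nor forbidden under these norms.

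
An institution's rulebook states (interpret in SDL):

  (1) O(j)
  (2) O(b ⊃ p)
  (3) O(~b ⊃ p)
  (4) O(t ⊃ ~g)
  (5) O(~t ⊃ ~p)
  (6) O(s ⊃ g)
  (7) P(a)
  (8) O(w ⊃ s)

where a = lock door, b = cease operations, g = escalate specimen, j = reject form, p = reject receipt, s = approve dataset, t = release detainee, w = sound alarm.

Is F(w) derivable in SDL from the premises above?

Yes

Premises 2 and 3 cover both cases: O(b ⊃ p) and O(~b ⊃ p). Since b ∨ ~b is a tautology, O(p) follows.
Premise 5 is O(~t ⊃ ~p); contrapositively O(p ⊃ t). Since O(p) holds, K gives O(t).
With premise 4, O(t ⊃ ~g), the K-axiom yields O(~g).
The contrapositive of premise 6 (O(s ⊃ g)) is O(~g ⊃ ~s), and O(~g) is already established, so O(~s).
The contrapositive of premise 8 (O(w ⊃ s)) is O(~s ⊃ ~w), and O(~s) is already established, so O(~w).
Premises 1, 7 do not contribute to this derivation.
So O(~w) holds, i.e. F(w). The claim follows.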